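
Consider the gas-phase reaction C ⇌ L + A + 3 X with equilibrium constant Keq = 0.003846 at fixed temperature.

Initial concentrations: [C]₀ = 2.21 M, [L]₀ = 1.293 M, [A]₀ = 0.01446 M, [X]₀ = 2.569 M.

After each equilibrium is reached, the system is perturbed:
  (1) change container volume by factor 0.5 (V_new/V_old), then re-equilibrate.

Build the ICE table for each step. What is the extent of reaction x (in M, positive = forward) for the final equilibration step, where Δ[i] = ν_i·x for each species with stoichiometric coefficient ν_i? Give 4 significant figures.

x = -7.7714e-04 M

Q₀ = 0.1434 vs Keq = 0.003846 ⇒ Q>K, reverse
Step 1:
                   C          L          A          X
  Initial       2.21      1.293    0.01446      2.569
  Change     0.01405   -0.01405   -0.01405   -0.04214
  Equil        2.224      1.279 4.1453e-04      2.527
  solve Keq expr → x = -0.01405; check Q = 0.003846
Then change container volume by factor 0.5 (V_new/V_old).
Step 2:
                   C          L          A          X
  Initial      4.448      2.558 8.2905e-04      5.054
  Change  7.7714e-04 -7.7714e-04 -7.7714e-04  -0.002331
  Equil        4.449      2.557 5.1912e-05      5.051
  solve Keq expr → x = -7.7714e-04; check Q = 0.003846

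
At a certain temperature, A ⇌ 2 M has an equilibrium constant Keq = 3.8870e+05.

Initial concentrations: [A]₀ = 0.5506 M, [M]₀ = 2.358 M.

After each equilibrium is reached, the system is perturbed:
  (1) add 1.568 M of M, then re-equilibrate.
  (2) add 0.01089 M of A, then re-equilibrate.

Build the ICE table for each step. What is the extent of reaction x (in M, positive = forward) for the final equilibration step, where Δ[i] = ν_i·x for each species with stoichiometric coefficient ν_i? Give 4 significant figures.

Q₀ = 10.1 vs Keq = 3.8870e+05 ⇒ Q<K, forward
Step 1:
                  A         M
  I          0.5506     2.358
  C         -0.5506     1.101
  E       3.0784e-05     3.459
  solve Keq expr → x = 0.5506; check Q = 3.8870e+05
Then add 1.568 M of M.
Step 2:
                  A         M
  I       3.0784e-05     5.027
  C       3.4232e-05 -6.8463e-05
  E       6.5015e-05     5.027
  solve Keq expr → x = -3.4232e-05; check Q = 3.8870e+05
Then add 0.01089 M of A.
Step 3:
                  A         M
  I         0.01096     5.027
  C        -0.01089   0.02178
  E       6.5580e-05     5.049
  solve Keq expr → x = 0.01089; check Q = 3.8870e+05

x = 0.01089 M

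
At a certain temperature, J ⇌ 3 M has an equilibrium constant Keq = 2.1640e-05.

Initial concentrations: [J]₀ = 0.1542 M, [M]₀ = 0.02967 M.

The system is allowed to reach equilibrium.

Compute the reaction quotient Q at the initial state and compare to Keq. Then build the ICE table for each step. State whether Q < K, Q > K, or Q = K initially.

Q₀ = 1.6938e-04 vs Keq = 2.1640e-05 ⇒ Q>K, reverse
Step 1:
                   J          M
  Initial     0.1542    0.02967
  Change    0.004857   -0.01457
  Equil       0.1591     0.0151
  solve Keq expr → x = -0.004857; check Q = 2.1640e-05

Q₀ = 1.6938e-04; Q > K (proceeds reverse)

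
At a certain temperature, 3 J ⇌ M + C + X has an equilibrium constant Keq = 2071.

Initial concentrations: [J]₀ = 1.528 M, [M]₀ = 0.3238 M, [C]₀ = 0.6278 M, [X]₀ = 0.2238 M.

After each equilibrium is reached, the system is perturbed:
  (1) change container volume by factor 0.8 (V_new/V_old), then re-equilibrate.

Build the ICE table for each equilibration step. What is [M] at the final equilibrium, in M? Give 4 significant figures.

Q₀ = 0.01275 vs Keq = 2071 ⇒ Q<K, forward
Step 1:
                    J           M           C           X
  I             1.528      0.3238      0.6278      0.2238
  C             -1.46      0.4868      0.4868      0.4868
  E           0.06768      0.8106       1.115      0.7106
  solve Keq expr → x = 0.4868; check Q = 2071
Then change container volume by factor 0.8 (V_new/V_old).
Step 2:
                    J           M           C           X
  I            0.0846       1.013       1.393      0.8882
  C                 0           0           0           0
  E            0.0846       1.013       1.393      0.8882
  solve Keq expr → x = 0; check Q = 2071

[M]_eq = 1.013 M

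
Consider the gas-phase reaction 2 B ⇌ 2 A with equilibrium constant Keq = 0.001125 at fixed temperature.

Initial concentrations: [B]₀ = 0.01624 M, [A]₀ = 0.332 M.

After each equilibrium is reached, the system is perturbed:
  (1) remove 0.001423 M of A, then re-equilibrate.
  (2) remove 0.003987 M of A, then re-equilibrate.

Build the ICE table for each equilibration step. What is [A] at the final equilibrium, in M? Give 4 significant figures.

[A]_eq = 0.01113 M

Q₀ = 417.9 vs Keq = 0.001125 ⇒ Q>K, reverse
Step 1:
                  B         A
  init      0.01624     0.332
  Δ          0.3207   -0.3207
  eq         0.3369    0.0113
  solve Keq expr → x = -0.1603; check Q = 0.001125
Then remove 0.001423 M of A.
Step 2:
                  B         A
  init       0.3369  0.009878
  Δ       -0.001377  0.001377
  eq         0.3356   0.01126
  solve Keq expr → x = 6.8841e-04; check Q = 0.001125
Then remove 0.003987 M of A.
Step 3:
                  B         A
  init       0.3356  0.007268
  Δ       -0.003858  0.003858
  eq         0.3317   0.01113
  solve Keq expr → x = 0.001929; check Q = 0.001125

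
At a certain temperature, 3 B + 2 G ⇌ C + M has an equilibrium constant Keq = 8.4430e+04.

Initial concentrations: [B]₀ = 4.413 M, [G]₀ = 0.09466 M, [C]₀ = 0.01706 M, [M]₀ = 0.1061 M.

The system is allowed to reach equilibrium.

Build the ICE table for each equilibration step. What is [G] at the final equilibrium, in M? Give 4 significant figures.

[G]_eq = 3.8745e-05 M

Q₀ = 0.00235 vs Keq = 8.4430e+04 ⇒ Q<K, forward
Step 1:
                  B         G         C         M
  init        4.413   0.09466   0.01706    0.1061
  Δ         -0.1419  -0.09462   0.04731   0.04731
  eq          4.271 3.8745e-05   0.06437    0.1534
  solve Keq expr → x = 0.04731; check Q = 8.4430e+04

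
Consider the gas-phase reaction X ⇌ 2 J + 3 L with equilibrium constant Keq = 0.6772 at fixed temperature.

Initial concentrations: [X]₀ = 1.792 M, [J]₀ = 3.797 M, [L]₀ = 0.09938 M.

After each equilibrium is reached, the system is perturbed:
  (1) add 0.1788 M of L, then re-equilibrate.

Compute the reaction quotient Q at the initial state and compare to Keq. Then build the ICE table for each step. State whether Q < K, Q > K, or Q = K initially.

Q₀ = 0.007897; Q < K (proceeds forward)

Q₀ = 0.007897 vs Keq = 0.6772 ⇒ Q<K, forward
Step 1:
                  X         J         L
  I           1.792     3.797   0.09938
  C          -0.105      0.21     0.315
  E           1.687     4.007    0.4144
  solve Keq expr → x = 0.105; check Q = 0.6772
Then add 0.1788 M of L.
Step 2:
                  X         J         L
  I           1.687     4.007    0.5932
  C         0.05546   -0.1109   -0.1664
  E           1.742     3.896    0.4268
  solve Keq expr → x = -0.05546; check Q = 0.6772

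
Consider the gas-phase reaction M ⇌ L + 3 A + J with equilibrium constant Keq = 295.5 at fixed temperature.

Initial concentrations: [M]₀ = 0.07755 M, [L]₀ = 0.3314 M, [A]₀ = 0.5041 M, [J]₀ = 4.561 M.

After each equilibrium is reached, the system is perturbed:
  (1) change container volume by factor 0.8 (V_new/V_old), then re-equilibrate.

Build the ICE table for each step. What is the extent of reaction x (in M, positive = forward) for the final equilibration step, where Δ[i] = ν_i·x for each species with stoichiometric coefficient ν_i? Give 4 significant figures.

x = -0.004093 M

Q₀ = 2.497 vs Keq = 295.5 ⇒ Q<K, forward
Step 1:
                   M          L          A          J
  I          0.07755     0.3314     0.5041      4.561
  C         -0.07508    0.07508     0.2252    0.07508
  E         0.002474     0.4065     0.7293      4.636
  solve Keq expr → x = 0.07508; check Q = 295.5
Then change container volume by factor 0.8 (V_new/V_old).
Step 2:
                   M          L          A          J
  I         0.003092     0.5081     0.9117      5.795
  C         0.004093  -0.004093   -0.01228  -0.004093
  E         0.007186      0.504     0.8994      5.791
  solve Keq expr → x = -0.004093; check Q = 295.5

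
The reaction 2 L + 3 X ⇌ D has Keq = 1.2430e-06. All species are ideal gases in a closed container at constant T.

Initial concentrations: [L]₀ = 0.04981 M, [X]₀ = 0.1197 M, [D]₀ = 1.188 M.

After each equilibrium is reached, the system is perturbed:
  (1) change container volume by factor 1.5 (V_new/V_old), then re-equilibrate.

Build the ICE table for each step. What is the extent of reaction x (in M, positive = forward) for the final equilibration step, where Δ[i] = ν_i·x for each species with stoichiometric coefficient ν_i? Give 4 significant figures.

Q₀ = 2.7919e+05 vs Keq = 1.2430e-06 ⇒ Q>K, reverse
Step 1:
                    L           X           D
  init        0.04981      0.1197       1.188
  Δ             2.375       3.563      -1.188
  eq            2.425       3.683  3.6508e-04
  solve Keq expr → x = -1.188; check Q = 1.2430e-06
Then change container volume by factor 1.5 (V_new/V_old).
Step 2:
                    L           X           D
  init          1.617       2.455  2.4339e-04
  Δ        3.9051e-04  5.8576e-04 -1.9525e-04
  eq            1.617       2.456  4.8134e-05
  solve Keq expr → x = -1.9525e-04; check Q = 1.2430e-06

x = -1.9525e-04 M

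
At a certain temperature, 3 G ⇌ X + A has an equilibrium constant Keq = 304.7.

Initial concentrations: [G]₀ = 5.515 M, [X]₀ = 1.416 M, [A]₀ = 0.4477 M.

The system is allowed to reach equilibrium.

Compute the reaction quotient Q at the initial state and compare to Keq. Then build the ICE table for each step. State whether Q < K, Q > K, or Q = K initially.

Q₀ = 0.003779 vs Keq = 304.7 ⇒ Q<K, forward
Step 1:
                  G         X         A
  init        5.515     1.416    0.4477
  Δ          -5.232     1.744     1.744
  eq         0.2833      3.16     2.192
  solve Keq expr → x = 1.744; check Q = 304.7

Q₀ = 0.003779; Q < K (proceeds forward)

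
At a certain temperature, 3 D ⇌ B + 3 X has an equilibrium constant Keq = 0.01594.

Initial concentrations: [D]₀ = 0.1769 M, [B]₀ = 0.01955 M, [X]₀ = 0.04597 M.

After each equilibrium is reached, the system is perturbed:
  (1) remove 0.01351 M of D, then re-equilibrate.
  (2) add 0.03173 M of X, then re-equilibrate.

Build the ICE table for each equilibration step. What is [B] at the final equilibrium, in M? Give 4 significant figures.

[B]_eq = 0.02968 M

Q₀ = 3.4307e-04 vs Keq = 0.01594 ⇒ Q<K, forward
Step 1:
                    D           B           X
  Initial      0.1769     0.01955     0.04597
  Change     -0.05027     0.01676     0.05027
  Equil        0.1266     0.03631     0.09624
  solve Keq expr → x = 0.01676; check Q = 0.01594
Then remove 0.01351 M of D.
Step 2:
                    D           B           X
  Initial      0.1131     0.03631     0.09624
  Change     0.005025   -0.001675   -0.005025
  Equil        0.1181     0.03463     0.09122
  solve Keq expr → x = -0.001675; check Q = 0.01594
Then add 0.03173 M of X.
Step 3:
                    D           B           X
  Initial      0.1181     0.03463      0.1229
  Change      0.01485    -0.00495    -0.01485
  Equil         0.133     0.02968      0.1081
  solve Keq expr → x = -0.00495; check Q = 0.01594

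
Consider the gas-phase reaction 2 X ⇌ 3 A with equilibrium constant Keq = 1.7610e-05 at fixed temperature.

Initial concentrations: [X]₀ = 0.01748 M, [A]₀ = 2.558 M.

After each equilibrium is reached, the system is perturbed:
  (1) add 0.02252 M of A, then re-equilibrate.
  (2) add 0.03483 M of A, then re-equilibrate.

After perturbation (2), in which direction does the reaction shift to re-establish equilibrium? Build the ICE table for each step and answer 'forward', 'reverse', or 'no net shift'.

Direction: reverse

Q₀ = 5.4780e+04 vs Keq = 1.7610e-05 ⇒ Q>K, reverse
Step 1:
                  X         A
  init      0.01748     2.558
  Δ           1.681    -2.521
  eq          1.698   0.03703
  solve Keq expr → x = -0.8403; check Q = 1.7610e-05
Then add 0.02252 M of A.
Step 2:
                  X         A
  init        1.698   0.05955
  Δ         0.01487   -0.0223
  eq          1.713   0.03725
  solve Keq expr → x = -0.007435; check Q = 1.7610e-05
Then add 0.03483 M of A.
Step 3:
                  X         A
  init        1.713   0.07208
  Δ           0.023   -0.0345
  eq          1.736   0.03758
  solve Keq expr → x = -0.0115; check Q = 1.7610e-05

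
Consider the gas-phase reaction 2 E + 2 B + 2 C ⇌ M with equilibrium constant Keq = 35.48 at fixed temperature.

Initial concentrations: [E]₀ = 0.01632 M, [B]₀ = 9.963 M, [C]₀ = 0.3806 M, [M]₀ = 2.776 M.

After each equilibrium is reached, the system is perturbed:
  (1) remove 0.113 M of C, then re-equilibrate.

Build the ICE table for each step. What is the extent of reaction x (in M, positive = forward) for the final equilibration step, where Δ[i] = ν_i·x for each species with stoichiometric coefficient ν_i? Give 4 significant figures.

x = -0.009058 M

Q₀ = 724.9 vs Keq = 35.48 ⇒ Q>K, reverse
Step 1:
                    E           B           C           M
  Initial     0.01632       9.963      0.3806       2.776
  Change      0.04851     0.04851     0.04851    -0.02425
  Equil       0.06483       10.01      0.4291       2.752
  solve Keq expr → x = -0.02425; check Q = 35.48
Then remove 0.113 M of C.
Step 2:
                    E           B           C           M
  Initial     0.06483       10.01      0.3161       2.752
  Change      0.01812     0.01812     0.01812   -0.009058
  Equil       0.08294       10.03      0.3342       2.743
  solve Keq expr → x = -0.009058; check Q = 35.48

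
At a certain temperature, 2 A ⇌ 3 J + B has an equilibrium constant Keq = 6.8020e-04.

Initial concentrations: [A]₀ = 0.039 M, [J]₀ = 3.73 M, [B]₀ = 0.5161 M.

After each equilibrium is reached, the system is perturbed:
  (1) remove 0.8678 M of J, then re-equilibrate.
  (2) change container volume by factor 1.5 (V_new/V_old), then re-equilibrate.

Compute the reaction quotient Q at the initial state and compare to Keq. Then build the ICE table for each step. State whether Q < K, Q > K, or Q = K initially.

Q₀ = 1.7609e+04 vs Keq = 6.8020e-04 ⇒ Q>K, reverse
Step 1:
                   A          J          B
  Initial      0.039       3.73     0.5161
  Change       1.032     -1.548     -0.516
  Equil        1.071      2.182 7.5117e-05
  solve Keq expr → x = -0.516; check Q = 6.8020e-04
Then remove 0.8678 M of J.
Step 2:
                   A          J          B
  Initial      1.071      1.314 7.5117e-05
  Change  -5.3548e-04 8.0323e-04 2.6774e-04
  Equil        1.071      1.315 3.4286e-04
  solve Keq expr → x = 2.6774e-04; check Q = 6.8020e-04
Then change container volume by factor 1.5 (V_new/V_old).
Step 3:
                   A          J          B
  Initial     0.7137     0.8766 2.2857e-04
  Change  -5.6682e-04 8.5022e-04 2.8341e-04
  Equil       0.7131     0.8775 5.1198e-04
  solve Keq expr → x = 2.8341e-04; check Q = 6.8020e-04

Q₀ = 1.7609e+04; Q > K (proceeds reverse)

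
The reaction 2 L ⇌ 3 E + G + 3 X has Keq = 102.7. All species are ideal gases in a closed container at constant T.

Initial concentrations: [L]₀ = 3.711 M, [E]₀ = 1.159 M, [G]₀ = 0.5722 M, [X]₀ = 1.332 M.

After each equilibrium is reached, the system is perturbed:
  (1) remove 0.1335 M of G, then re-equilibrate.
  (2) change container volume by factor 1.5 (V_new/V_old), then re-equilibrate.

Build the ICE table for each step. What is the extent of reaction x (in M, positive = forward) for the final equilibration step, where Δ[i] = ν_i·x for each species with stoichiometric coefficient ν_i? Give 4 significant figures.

x = 0.1682 M

Q₀ = 0.1529 vs Keq = 102.7 ⇒ Q<K, forward
Step 1:
                    L           E           G           X
  I             3.711       1.159      0.5722       1.332
  C            -1.114       1.671      0.5569       1.671
  E             2.597        2.83       1.129       3.003
  solve Keq expr → x = 0.5569; check Q = 102.7
Then remove 0.1335 M of G.
Step 2:
                    L           E           G           X
  I             2.597        2.83      0.9956       3.003
  C            -0.029      0.0435      0.0145      0.0435
  E             2.568       2.873        1.01       3.046
  solve Keq expr → x = 0.0145; check Q = 102.7
Then change container volume by factor 1.5 (V_new/V_old).
Step 3:
                    L           E           G           X
  I             1.712       1.916      0.6734       2.031
  C           -0.3363      0.5045      0.1682      0.5045
  E             1.376        2.42      0.8416       2.535
  solve Keq expr → x = 0.1682; check Q = 102.7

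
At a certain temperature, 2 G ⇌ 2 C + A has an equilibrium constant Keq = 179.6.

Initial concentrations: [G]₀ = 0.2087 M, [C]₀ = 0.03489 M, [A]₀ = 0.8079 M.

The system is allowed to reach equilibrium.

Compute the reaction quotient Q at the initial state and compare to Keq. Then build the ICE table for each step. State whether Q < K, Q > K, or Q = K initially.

Q₀ = 0.02258; Q < K (proceeds forward)

Q₀ = 0.02258 vs Keq = 179.6 ⇒ Q<K, forward
Step 1:
                  G         C         A
  init       0.2087   0.03489    0.8079
  Δ         -0.1926    0.1926   0.09628
  eq        0.01614    0.2275    0.9042
  solve Keq expr → x = 0.09628; check Q = 179.6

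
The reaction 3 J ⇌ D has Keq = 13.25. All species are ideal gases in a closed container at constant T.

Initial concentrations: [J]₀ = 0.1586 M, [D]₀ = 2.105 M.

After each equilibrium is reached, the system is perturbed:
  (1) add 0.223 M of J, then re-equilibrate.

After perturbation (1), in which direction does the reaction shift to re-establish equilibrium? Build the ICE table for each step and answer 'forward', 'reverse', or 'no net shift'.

Direction: forward

Q₀ = 527.6 vs Keq = 13.25 ⇒ Q>K, reverse
Step 1:
                    J           D
  init         0.1586       2.105
  Δ            0.3721      -0.124
  eq           0.5307       1.981
  solve Keq expr → x = -0.124; check Q = 13.25
Then add 0.223 M of J.
Step 2:
                    J           D
  init         0.7537       1.981
  Δ           -0.2166     0.07221
  eq           0.5371       2.053
  solve Keq expr → x = 0.07221; check Q = 13.25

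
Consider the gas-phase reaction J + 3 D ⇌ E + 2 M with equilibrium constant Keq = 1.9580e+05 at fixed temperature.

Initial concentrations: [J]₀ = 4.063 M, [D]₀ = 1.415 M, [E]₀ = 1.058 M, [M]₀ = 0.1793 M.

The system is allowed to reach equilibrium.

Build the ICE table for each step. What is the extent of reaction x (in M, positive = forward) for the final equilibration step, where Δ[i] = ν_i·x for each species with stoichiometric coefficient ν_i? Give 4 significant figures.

Q₀ = 0.002955 vs Keq = 1.9580e+05 ⇒ Q<K, forward
Step 1:
                  J         D         E         M
  I           4.063     1.415     1.058    0.1793
  C          -0.467    -1.401     0.467    0.9341
  E           3.596    0.0139     1.525     1.113
  solve Keq expr → x = 0.467; check Q = 1.9580e+05

x = 0.467 M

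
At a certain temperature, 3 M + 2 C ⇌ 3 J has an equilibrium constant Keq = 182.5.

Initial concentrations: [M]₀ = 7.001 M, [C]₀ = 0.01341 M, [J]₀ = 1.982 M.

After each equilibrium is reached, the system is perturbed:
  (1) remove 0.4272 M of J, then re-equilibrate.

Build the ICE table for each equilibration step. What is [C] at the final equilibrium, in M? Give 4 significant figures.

Q₀ = 126.2 vs Keq = 182.5 ⇒ Q<K, forward
Step 1:
                    M           C           J
  I             7.001     0.01341       1.982
  C         -0.003335   -0.002224    0.003335
  E             6.998     0.01119       1.985
  solve Keq expr → x = 0.001112; check Q = 182.5
Then remove 0.4272 M of J.
Step 2:
                    M           C           J
  I             6.998     0.01119       1.558
  C         -0.005044   -0.003363    0.005044
  E             6.993    0.007824       1.563
  solve Keq expr → x = 0.001681; check Q = 182.5

[C]_eq = 0.007824 M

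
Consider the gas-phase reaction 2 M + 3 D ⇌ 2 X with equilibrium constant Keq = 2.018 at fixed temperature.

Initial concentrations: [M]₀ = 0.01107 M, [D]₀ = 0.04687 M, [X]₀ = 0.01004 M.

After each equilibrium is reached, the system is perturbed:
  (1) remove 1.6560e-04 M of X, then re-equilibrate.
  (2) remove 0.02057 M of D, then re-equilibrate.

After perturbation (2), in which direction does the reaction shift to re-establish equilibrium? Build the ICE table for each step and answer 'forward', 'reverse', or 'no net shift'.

Q₀ = 7989 vs Keq = 2.018 ⇒ Q>K, reverse
Step 1:
                    M           D           X
  init        0.01107     0.04687     0.01004
  Δ          0.009595     0.01439   -0.009595
  eq          0.02066     0.06126  4.4513e-04
  solve Keq expr → x = -0.004797; check Q = 2.018
Then remove 1.6560e-04 M of X.
Step 2:
                    M           D           X
  init        0.02066     0.06126  2.7953e-04
  Δ       -1.5958e-04 -2.3936e-04  1.5958e-04
  eq          0.02051     0.06102  4.3910e-04
  solve Keq expr → x = 7.9788e-05; check Q = 2.018
Then remove 0.02057 M of D.
Step 3:
                    M           D           X
  init        0.02051     0.04045  4.3910e-04
  Δ        1.9719e-04  2.9579e-04 -1.9719e-04
  eq           0.0207     0.04075  2.4191e-04
  solve Keq expr → x = -9.8596e-05; check Q = 2.018

Direction: reverse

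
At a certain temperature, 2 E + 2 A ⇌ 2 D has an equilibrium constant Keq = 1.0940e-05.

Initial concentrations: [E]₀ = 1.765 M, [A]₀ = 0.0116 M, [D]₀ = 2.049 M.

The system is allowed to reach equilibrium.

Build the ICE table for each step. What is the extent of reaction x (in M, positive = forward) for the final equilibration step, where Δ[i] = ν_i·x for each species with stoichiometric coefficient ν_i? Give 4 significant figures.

x = -1.012 M

Q₀ = 1.0016e+04 vs Keq = 1.0940e-05 ⇒ Q>K, reverse
Step 1:
                    E           A           D
  I             1.765      0.0116       2.049
  C             2.023       2.023      -2.023
  E             3.788       2.035      0.0255
  solve Keq expr → x = -1.012; check Q = 1.0940e-05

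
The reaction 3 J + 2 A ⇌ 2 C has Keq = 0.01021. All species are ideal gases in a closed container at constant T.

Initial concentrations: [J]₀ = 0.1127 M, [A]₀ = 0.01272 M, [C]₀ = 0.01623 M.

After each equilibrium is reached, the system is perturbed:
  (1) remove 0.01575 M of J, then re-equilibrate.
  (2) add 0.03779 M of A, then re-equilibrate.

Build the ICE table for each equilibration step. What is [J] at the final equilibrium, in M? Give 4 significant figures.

Q₀ = 1137 vs Keq = 0.01021 ⇒ Q>K, reverse
Step 1:
                  J         A         C
  init       0.1127   0.01272   0.01623
  Δ         0.02412   0.01608  -0.01608
  eq         0.1368    0.0288 1.4730e-04
  solve Keq expr → x = -0.008041; check Q = 0.01021
Then remove 0.01575 M of J.
Step 2:
                  J         A         C
  init       0.1211    0.0288 1.4730e-04
  Δ       3.6789e-05 2.4526e-05 -2.4526e-05
  eq         0.1211   0.02883 1.2277e-04
  solve Keq expr → x = -1.2263e-05; check Q = 0.01021
Then add 0.03779 M of A.
Step 3:
                  J         A         C
  init       0.1211   0.06662 1.2277e-04
  Δ       -2.3913e-04 -1.5942e-04 1.5942e-04
  eq         0.1209   0.06646 2.8219e-04
  solve Keq expr → x = 7.9712e-05; check Q = 0.01021

[J]_eq = 0.1209 M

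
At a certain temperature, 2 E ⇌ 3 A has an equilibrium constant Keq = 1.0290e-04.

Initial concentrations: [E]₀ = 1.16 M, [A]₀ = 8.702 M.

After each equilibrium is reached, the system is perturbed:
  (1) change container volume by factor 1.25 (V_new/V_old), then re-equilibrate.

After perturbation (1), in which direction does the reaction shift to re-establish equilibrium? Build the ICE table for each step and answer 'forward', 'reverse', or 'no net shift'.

Q₀ = 489.7 vs Keq = 1.0290e-04 ⇒ Q>K, reverse
Step 1:
                   E          A
  I             1.16      8.702
  C            5.689     -8.533
  E            6.849      0.169
  solve Keq expr → x = -2.844; check Q = 1.0290e-04
Then change container volume by factor 1.25 (V_new/V_old).
Step 2:
                   E          A
  I            5.479     0.1352
  C        -0.006878    0.01032
  E            5.472     0.1455
  solve Keq expr → x = 0.003439; check Q = 1.0290e-04

Direction: forward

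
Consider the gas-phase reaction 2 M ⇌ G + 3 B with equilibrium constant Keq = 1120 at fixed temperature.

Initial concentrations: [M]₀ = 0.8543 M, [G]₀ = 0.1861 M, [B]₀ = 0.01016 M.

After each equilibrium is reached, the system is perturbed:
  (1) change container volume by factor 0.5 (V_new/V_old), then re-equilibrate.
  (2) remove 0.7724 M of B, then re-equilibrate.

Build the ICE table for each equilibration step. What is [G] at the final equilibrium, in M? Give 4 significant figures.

[G]_eq = 1.19 M

Q₀ = 2.6743e-07 vs Keq = 1120 ⇒ Q<K, forward
Step 1:
                    M           G           B
  init         0.8543      0.1861     0.01016
  Δ           -0.8223      0.4111       1.233
  eq          0.03202      0.5972       1.244
  solve Keq expr → x = 0.4111; check Q = 1120
Then change container volume by factor 0.5 (V_new/V_old).
Step 2:
                    M           G           B
  init        0.06405       1.194       2.487
  Δ           0.05616    -0.02808    -0.08424
  eq           0.1202       1.166       2.403
  solve Keq expr → x = -0.02808; check Q = 1120
Then remove 0.7724 M of B.
Step 3:
                    M           G           B
  init         0.1202       1.166       1.631
  Δ           -0.0478      0.0239     0.07171
  eq           0.0724        1.19       1.702
  solve Keq expr → x = 0.0239; check Q = 1120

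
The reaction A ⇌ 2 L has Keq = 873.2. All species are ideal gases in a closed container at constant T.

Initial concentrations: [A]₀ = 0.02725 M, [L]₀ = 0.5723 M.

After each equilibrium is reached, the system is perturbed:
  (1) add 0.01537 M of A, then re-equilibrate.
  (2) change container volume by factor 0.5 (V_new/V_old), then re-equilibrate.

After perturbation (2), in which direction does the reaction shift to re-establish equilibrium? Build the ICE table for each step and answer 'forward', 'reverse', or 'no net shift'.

Q₀ = 12.02 vs Keq = 873.2 ⇒ Q<K, forward
Step 1:
                  A         L
  init      0.02725    0.5723
  Δ         -0.0268    0.0536
  eq      4.4864e-04    0.6259
  solve Keq expr → x = 0.0268; check Q = 873.2
Then add 0.01537 M of A.
Step 2:
                  A         L
  init      0.01582    0.6259
  Δ        -0.01532   0.03065
  eq      4.9366e-04    0.6566
  solve Keq expr → x = 0.01532; check Q = 873.2
Then change container volume by factor 0.5 (V_new/V_old).
Step 3:
                  A         L
  init    9.8731e-04     1.313
  Δ       9.8142e-04 -0.001963
  eq       0.001969     1.311
  solve Keq expr → x = -9.8142e-04; check Q = 873.2

Direction: reverse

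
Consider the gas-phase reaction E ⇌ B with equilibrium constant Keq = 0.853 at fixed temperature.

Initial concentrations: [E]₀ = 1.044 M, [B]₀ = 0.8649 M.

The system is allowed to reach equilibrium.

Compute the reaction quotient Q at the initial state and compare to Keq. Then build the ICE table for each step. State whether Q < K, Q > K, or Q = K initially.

Q₀ = 0.8284 vs Keq = 0.853 ⇒ Q<K, forward
Step 1:
                  E         B
  I           1.044    0.8649
  C        -0.01383   0.01383
  E            1.03    0.8787
  solve Keq expr → x = 0.01383; check Q = 0.853

Q₀ = 0.8284; Q < K (proceeds forward)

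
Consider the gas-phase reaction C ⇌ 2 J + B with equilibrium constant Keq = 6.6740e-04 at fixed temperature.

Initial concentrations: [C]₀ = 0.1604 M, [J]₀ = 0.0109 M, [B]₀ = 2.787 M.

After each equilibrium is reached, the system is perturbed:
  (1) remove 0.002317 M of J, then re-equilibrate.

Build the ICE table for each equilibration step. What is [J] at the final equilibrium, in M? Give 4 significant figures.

Q₀ = 0.002064 vs Keq = 6.6740e-04 ⇒ Q>K, reverse
Step 1:
                   C          J          B
  Initial     0.1604     0.0109      2.787
  Change    0.002327  -0.004655  -0.002327
  Equil       0.1627   0.006245      2.785
  solve Keq expr → x = -0.002327; check Q = 6.6740e-04
Then remove 0.002317 M of J.
Step 2:
                   C          J          B
  Initial     0.1627   0.003928      2.785
  Change   -0.001147   0.002294   0.001147
  Equil       0.1616   0.006222      2.786
  solve Keq expr → x = 0.001147; check Q = 6.6740e-04

[J]_eq = 0.006222 M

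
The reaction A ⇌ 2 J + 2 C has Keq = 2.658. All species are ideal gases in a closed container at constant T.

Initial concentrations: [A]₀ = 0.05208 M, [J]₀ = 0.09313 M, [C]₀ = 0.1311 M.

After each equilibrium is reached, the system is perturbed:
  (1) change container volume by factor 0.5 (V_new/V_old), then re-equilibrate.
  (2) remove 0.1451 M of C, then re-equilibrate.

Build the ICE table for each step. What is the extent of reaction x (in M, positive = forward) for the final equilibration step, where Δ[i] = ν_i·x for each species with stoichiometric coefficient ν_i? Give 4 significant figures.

Q₀ = 0.002862 vs Keq = 2.658 ⇒ Q<K, forward
Step 1:
                    A           J           C
  I           0.05208     0.09313      0.1311
  C          -0.05129      0.1026      0.1026
  E        7.8698e-04      0.1957      0.2337
  solve Keq expr → x = 0.05129; check Q = 2.658
Then change container volume by factor 0.5 (V_new/V_old).
Step 2:
                    A           J           C
  I          0.001574      0.3914      0.4674
  C          0.009017    -0.01803    -0.01803
  E           0.01059      0.3734      0.4493
  solve Keq expr → x = -0.009017; check Q = 2.658
Then remove 0.1451 M of C.
Step 3:
                    A           J           C
  I           0.01059      0.3734      0.3042
  C         -0.005115     0.01023     0.01023
  E          0.005475      0.3836      0.3145
  solve Keq expr → x = 0.005115; check Q = 2.658

x = 0.005115 M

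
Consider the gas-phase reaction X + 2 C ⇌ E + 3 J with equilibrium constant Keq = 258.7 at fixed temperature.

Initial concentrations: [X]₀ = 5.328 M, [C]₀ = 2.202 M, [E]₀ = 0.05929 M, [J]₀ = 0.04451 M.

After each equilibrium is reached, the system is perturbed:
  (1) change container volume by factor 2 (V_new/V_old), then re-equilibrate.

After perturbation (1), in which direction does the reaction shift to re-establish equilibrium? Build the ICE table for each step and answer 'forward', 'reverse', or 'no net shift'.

Direction: forward

Q₀ = 2.0237e-07 vs Keq = 258.7 ⇒ Q<K, forward
Step 1:
                    X           C           E           J
  I             5.328       2.202     0.05929     0.04451
  C            -1.016      -2.033       1.016       3.049
  E             4.312       0.169       1.076       3.094
  solve Keq expr → x = 1.016; check Q = 258.7
Then change container volume by factor 2 (V_new/V_old).
Step 2:
                    X           C           E           J
  I             2.156     0.08451      0.5379       1.547
  C          -0.01102    -0.02204     0.01102     0.03306
  E             2.145     0.06247      0.5489        1.58
  solve Keq expr → x = 0.01102; check Q = 258.7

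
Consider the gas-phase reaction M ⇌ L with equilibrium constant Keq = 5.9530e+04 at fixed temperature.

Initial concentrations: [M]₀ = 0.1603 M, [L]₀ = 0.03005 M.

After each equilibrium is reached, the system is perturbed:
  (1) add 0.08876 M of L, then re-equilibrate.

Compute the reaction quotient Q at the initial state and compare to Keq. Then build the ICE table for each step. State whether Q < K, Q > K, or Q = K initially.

Q₀ = 0.1875 vs Keq = 5.9530e+04 ⇒ Q<K, forward
Step 1:
                   M          L
  I           0.1603    0.03005
  C          -0.1603     0.1603
  E       3.1975e-06     0.1903
  solve Keq expr → x = 0.1603; check Q = 5.9530e+04
Then add 0.08876 M of L.
Step 2:
                   M          L
  I       3.1975e-06     0.2791
  C       1.4910e-06 -1.4910e-06
  E       4.6885e-06     0.2791
  solve Keq expr → x = -1.4910e-06; check Q = 5.9530e+04

Q₀ = 0.1875; Q < K (proceeds forward)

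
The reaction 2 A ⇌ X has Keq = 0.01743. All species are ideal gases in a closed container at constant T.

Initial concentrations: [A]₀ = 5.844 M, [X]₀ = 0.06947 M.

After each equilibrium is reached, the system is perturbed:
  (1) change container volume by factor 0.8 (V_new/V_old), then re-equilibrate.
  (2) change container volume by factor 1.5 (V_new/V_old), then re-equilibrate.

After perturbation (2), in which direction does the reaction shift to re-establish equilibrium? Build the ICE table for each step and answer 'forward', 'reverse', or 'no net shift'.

Direction: reverse

Q₀ = 0.002034 vs Keq = 0.01743 ⇒ Q<K, forward
Step 1:
                    A           X
  init          5.844     0.06947
  Δ           -0.7615      0.3808
  eq            5.082      0.4502
  solve Keq expr → x = 0.3808; check Q = 0.01743
Then change container volume by factor 0.8 (V_new/V_old).
Step 2:
                    A           X
  init          6.353      0.5628
  Δ           -0.1959     0.09797
  eq            6.157      0.6608
  solve Keq expr → x = 0.09797; check Q = 0.01743
Then change container volume by factor 1.5 (V_new/V_old).
Step 3:
                    A           X
  init          4.105      0.4405
  Δ            0.2269     -0.1135
  eq            4.332       0.327
  solve Keq expr → x = -0.1135; check Q = 0.01743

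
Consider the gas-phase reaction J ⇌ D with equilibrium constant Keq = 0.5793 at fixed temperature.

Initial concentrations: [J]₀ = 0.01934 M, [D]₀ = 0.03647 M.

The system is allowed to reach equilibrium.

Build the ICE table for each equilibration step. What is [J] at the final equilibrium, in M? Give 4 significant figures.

Q₀ = 1.886 vs Keq = 0.5793 ⇒ Q>K, reverse
Step 1:
                    J           D
  I           0.01934     0.03647
  C             0.016      -0.016
  E           0.03534     0.02047
  solve Keq expr → x = -0.016; check Q = 0.5793

[J]_eq = 0.03534 M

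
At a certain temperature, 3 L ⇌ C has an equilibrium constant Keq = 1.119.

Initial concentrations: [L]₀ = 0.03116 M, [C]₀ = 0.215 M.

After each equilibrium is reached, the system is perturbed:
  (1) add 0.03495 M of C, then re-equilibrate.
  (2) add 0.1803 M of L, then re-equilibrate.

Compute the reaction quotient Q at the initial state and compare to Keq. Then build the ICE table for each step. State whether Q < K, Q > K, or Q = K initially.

Q₀ = 7106 vs Keq = 1.119 ⇒ Q>K, reverse
Step 1:
                    L           C
  I           0.03116       0.215
  C            0.3915     -0.1305
  E            0.4227      0.0845
  solve Keq expr → x = -0.1305; check Q = 1.119
Then add 0.03495 M of C.
Step 2:
                    L           C
  I            0.4227      0.1194
  C           0.03549    -0.01183
  E            0.4582      0.1076
  solve Keq expr → x = -0.01183; check Q = 1.119
Then add 0.1803 M of L.
Step 3:
                    L           C
  I            0.6385      0.1076
  C           -0.1268     0.04227
  E            0.5117      0.1499
  solve Keq expr → x = 0.04227; check Q = 1.119

Q₀ = 7106; Q > K (proceeds reverse)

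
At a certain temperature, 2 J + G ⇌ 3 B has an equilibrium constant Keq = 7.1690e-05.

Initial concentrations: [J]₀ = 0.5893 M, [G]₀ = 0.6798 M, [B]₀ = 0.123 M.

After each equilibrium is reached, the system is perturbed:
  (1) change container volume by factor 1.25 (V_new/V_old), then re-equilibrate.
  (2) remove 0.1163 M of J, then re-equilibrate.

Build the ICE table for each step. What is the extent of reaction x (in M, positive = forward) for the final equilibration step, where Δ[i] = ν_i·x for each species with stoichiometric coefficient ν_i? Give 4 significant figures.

Q₀ = 0.007882 vs Keq = 7.1690e-05 ⇒ Q>K, reverse
Step 1:
                    J           G           B
  I            0.5893      0.6798       0.123
  C            0.0634      0.0317    -0.09509
  E            0.6527      0.7115     0.02791
  solve Keq expr → x = -0.0317; check Q = 7.1690e-05
Then change container volume by factor 1.25 (V_new/V_old).
Step 2:
                    J           G           B
  I            0.5222      0.5692     0.02232
  C                 0           0           0
  E            0.5222      0.5692     0.02232
  solve Keq expr → x = 0; check Q = 7.1690e-05
Then remove 0.1163 M of J.
Step 3:
                    J           G           B
  I            0.4059      0.5692     0.02232
  C          0.002247    0.001123    -0.00337
  E            0.4081      0.5703     0.01895
  solve Keq expr → x = -0.001123; check Q = 7.1690e-05

x = -0.001123 M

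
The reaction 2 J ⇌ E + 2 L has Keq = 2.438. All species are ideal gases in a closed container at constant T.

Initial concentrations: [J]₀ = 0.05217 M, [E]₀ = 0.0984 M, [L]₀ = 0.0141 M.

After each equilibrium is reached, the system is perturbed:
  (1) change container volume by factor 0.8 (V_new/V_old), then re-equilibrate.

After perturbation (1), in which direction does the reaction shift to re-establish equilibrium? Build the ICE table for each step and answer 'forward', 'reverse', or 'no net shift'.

Q₀ = 0.007188 vs Keq = 2.438 ⇒ Q<K, forward
Step 1:
                    J           E           L
  I           0.05217      0.0984      0.0141
  C           -0.0402      0.0201      0.0402
  E           0.01197      0.1185      0.0543
  solve Keq expr → x = 0.0201; check Q = 2.438
Then change container volume by factor 0.8 (V_new/V_old).
Step 2:
                    J           E           L
  I           0.01496      0.1481     0.06787
  C          0.001386 -6.9309e-04   -0.001386
  E           0.01635      0.1474     0.06649
  solve Keq expr → x = -6.9309e-04; check Q = 2.438

Direction: reverse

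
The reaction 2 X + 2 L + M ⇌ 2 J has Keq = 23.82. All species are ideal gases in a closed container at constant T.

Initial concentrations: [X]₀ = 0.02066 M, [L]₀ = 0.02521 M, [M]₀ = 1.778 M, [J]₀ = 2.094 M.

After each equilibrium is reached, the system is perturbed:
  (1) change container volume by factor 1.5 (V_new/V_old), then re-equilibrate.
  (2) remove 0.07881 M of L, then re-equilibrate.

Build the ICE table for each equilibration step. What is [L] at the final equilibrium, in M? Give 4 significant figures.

[L]_eq = 0.3719 M

Q₀ = 9.0911e+06 vs Keq = 23.82 ⇒ Q>K, reverse
Step 1:
                   X          L          M          J
  I          0.02066    0.02521      1.778      2.094
  C           0.4627     0.4627     0.2313    -0.4627
  E           0.4833     0.4879      2.009      1.631
  solve Keq expr → x = -0.2313; check Q = 23.82
Then change container volume by factor 1.5 (V_new/V_old).
Step 2:
                   X          L          M          J
  I           0.3222     0.3252       1.34      1.088
  C          0.09245    0.09245    0.04622   -0.09245
  E           0.4147     0.4177      1.386     0.9951
  solve Keq expr → x = -0.04622; check Q = 23.82
Then remove 0.07881 M of L.
Step 3:
                   X          L          M          J
  I           0.4147     0.3389      1.386     0.9951
  C          0.03299    0.03299     0.0165   -0.03299
  E           0.4477     0.3719      1.402     0.9621
  solve Keq expr → x = -0.0165; check Q = 23.82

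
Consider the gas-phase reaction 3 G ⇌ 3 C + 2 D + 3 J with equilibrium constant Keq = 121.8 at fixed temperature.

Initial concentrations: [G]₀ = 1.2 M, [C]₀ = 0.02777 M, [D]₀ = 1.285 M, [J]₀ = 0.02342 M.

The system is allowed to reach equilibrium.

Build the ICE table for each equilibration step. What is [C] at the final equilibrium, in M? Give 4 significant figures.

[C]_eq = 0.9499 M

Q₀ = 2.6288e-10 vs Keq = 121.8 ⇒ Q<K, forward
Step 1:
                    G           C           D           J
  init            1.2     0.02777       1.285     0.02342
  Δ           -0.9221      0.9221      0.6147      0.9221
  eq           0.2779      0.9499         1.9      0.9455
  solve Keq expr → x = 0.3074; check Q = 121.8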